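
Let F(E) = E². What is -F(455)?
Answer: -207025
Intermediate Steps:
-F(455) = -1*455² = -1*207025 = -207025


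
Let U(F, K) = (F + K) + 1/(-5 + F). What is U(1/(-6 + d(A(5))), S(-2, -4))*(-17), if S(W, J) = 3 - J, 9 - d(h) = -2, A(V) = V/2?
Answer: -14263/120 ≈ -118.86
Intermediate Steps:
A(V) = V/2 (A(V) = V*(1/2) = V/2)
d(h) = 11 (d(h) = 9 - 1*(-2) = 9 + 2 = 11)
U(F, K) = F + K + 1/(-5 + F)
U(1/(-6 + d(A(5))), S(-2, -4))*(-17) = ((1 + (1/(-6 + 11))**2 - 5/(-6 + 11) - 5*(3 - 1*(-4)) + (3 - 1*(-4))/(-6 + 11))/(-5 + 1/(-6 + 11)))*(-17) = ((1 + (1/5)**2 - 5/5 - 5*(3 + 4) + (3 + 4)/5)/(-5 + 1/5))*(-17) = ((1 + (1/5)**2 - 5*1/5 - 5*7 + (1/5)*7)/(-5 + 1/5))*(-17) = ((1 + 1/25 - 1 - 35 + 7/5)/(-24/5))*(-17) = -5/24*(-839/25)*(-17) = (839/120)*(-17) = -14263/120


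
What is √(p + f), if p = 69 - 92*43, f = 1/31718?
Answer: I*√3910444502070/31718 ≈ 62.346*I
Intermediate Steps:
f = 1/31718 ≈ 3.1528e-5
p = -3887 (p = 69 - 3956 = -3887)
√(p + f) = √(-3887 + 1/31718) = √(-123287865/31718) = I*√3910444502070/31718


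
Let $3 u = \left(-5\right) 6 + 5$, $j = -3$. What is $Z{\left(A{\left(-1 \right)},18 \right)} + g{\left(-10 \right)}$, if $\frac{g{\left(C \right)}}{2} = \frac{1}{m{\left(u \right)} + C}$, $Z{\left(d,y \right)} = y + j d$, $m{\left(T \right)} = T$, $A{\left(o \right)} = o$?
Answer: $\frac{1149}{55} \approx 20.891$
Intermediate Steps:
$u = - \frac{25}{3}$ ($u = \frac{\left(-5\right) 6 + 5}{3} = \frac{-30 + 5}{3} = \frac{1}{3} \left(-25\right) = - \frac{25}{3} \approx -8.3333$)
$Z{\left(d,y \right)} = y - 3 d$
$g{\left(C \right)} = \frac{2}{- \frac{25}{3} + C}$
$Z{\left(A{\left(-1 \right)},18 \right)} + g{\left(-10 \right)} = \left(18 - -3\right) + \frac{6}{-25 + 3 \left(-10\right)} = \left(18 + 3\right) + \frac{6}{-25 - 30} = 21 + \frac{6}{-55} = 21 + 6 \left(- \frac{1}{55}\right) = 21 - \frac{6}{55} = \frac{1149}{55}$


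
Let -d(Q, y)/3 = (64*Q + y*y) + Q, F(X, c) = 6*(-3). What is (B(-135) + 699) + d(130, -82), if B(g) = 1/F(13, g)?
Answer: -806815/18 ≈ -44823.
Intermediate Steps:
F(X, c) = -18
d(Q, y) = -195*Q - 3*y² (d(Q, y) = -3*((64*Q + y*y) + Q) = -3*((64*Q + y²) + Q) = -3*((y² + 64*Q) + Q) = -3*(y² + 65*Q) = -195*Q - 3*y²)
B(g) = -1/18 (B(g) = 1/(-18) = -1/18)
(B(-135) + 699) + d(130, -82) = (-1/18 + 699) + (-195*130 - 3*(-82)²) = 12581/18 + (-25350 - 3*6724) = 12581/18 + (-25350 - 20172) = 12581/18 - 45522 = -806815/18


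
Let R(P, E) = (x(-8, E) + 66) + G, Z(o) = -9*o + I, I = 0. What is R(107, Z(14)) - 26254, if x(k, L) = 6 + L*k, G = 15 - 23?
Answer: -25182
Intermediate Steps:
G = -8
Z(o) = -9*o (Z(o) = -9*o + 0 = -9*o)
R(P, E) = 64 - 8*E (R(P, E) = ((6 + E*(-8)) + 66) - 8 = ((6 - 8*E) + 66) - 8 = (72 - 8*E) - 8 = 64 - 8*E)
R(107, Z(14)) - 26254 = (64 - (-72)*14) - 26254 = (64 - 8*(-126)) - 26254 = (64 + 1008) - 26254 = 1072 - 26254 = -25182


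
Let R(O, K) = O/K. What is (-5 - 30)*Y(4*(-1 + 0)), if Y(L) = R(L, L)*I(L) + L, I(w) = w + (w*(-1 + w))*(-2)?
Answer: 1680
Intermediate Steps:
I(w) = w - 2*w*(-1 + w)
Y(L) = L + L*(3 - 2*L) (Y(L) = (L/L)*(L*(3 - 2*L)) + L = 1*(L*(3 - 2*L)) + L = L*(3 - 2*L) + L = L + L*(3 - 2*L))
(-5 - 30)*Y(4*(-1 + 0)) = (-5 - 30)*(2*(4*(-1 + 0))*(2 - 4*(-1 + 0))) = -70*4*(-1)*(2 - 4*(-1)) = -70*(-4)*(2 - 1*(-4)) = -70*(-4)*(2 + 4) = -70*(-4)*6 = -35*(-48) = 1680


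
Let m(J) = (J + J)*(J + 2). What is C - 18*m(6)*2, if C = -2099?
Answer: -5555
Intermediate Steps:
m(J) = 2*J*(2 + J) (m(J) = (2*J)*(2 + J) = 2*J*(2 + J))
C - 18*m(6)*2 = -2099 - 18*(2*6*(2 + 6))*2 = -2099 - 18*(2*6*8)*2 = -2099 - 18*96*2 = -2099 - 1728*2 = -2099 - 1*3456 = -2099 - 3456 = -5555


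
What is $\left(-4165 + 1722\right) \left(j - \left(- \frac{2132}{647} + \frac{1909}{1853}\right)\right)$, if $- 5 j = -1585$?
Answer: $- \frac{935092256560}{1198891} \approx -7.7996 \cdot 10^{5}$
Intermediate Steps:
$j = 317$ ($j = \left(- \frac{1}{5}\right) \left(-1585\right) = 317$)
$\left(-4165 + 1722\right) \left(j - \left(- \frac{2132}{647} + \frac{1909}{1853}\right)\right) = \left(-4165 + 1722\right) \left(317 - \left(- \frac{2132}{647} + \frac{1909}{1853}\right)\right) = - 2443 \left(317 - - \frac{2715473}{1198891}\right) = - 2443 \left(317 + \left(- \frac{1909}{1853} + \frac{2132}{647}\right)\right) = - 2443 \left(317 + \frac{2715473}{1198891}\right) = \left(-2443\right) \frac{382763920}{1198891} = - \frac{935092256560}{1198891}$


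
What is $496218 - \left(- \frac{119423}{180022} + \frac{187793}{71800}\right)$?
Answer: $\frac{3206940012826377}{6462789800} \approx 4.9622 \cdot 10^{5}$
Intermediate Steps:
$496218 - \left(- \frac{119423}{180022} + \frac{187793}{71800}\right) = 496218 + \left(\frac{119423}{180022} - \frac{187793}{71800}\right) = 496218 - \frac{12616150023}{6462789800} = \frac{3206940012826377}{6462789800}$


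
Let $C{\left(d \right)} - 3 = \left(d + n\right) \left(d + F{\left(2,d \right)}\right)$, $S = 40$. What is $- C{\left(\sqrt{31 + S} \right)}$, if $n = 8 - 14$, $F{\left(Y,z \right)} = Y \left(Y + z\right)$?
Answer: $-192 + 14 \sqrt{71} \approx -74.034$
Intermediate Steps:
$n = -6$
$C{\left(d \right)} = 3 + \left(-6 + d\right) \left(4 + 3 d\right)$ ($C{\left(d \right)} = 3 + \left(d - 6\right) \left(d + 2 \left(2 + d\right)\right) = 3 + \left(-6 + d\right) \left(d + \left(4 + 2 d\right)\right) = 3 + \left(-6 + d\right) \left(4 + 3 d\right)$)
$- C{\left(\sqrt{31 + S} \right)} = - (-21 - 14 \sqrt{31 + 40} + 3 \left(\sqrt{31 + 40}\right)^{2}) = - (-21 - 14 \sqrt{71} + 3 \left(\sqrt{71}\right)^{2}) = - (-21 - 14 \sqrt{71} + 3 \cdot 71) = - (-21 - 14 \sqrt{71} + 213) = - (192 - 14 \sqrt{71}) = -192 + 14 \sqrt{71}$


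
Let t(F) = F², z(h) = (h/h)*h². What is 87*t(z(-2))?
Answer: 1392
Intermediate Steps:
z(h) = h² (z(h) = 1*h² = h²)
87*t(z(-2)) = 87*((-2)²)² = 87*4² = 87*16 = 1392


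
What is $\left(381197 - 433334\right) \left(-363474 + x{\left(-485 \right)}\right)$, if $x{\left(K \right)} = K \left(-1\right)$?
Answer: $18925157493$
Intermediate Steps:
$x{\left(K \right)} = - K$
$\left(381197 - 433334\right) \left(-363474 + x{\left(-485 \right)}\right) = \left(381197 - 433334\right) \left(-363474 - -485\right) = - 52137 \left(-363474 + 485\right) = \left(-52137\right) \left(-362989\right) = 18925157493$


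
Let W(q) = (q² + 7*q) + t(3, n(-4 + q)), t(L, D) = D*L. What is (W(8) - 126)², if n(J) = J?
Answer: 36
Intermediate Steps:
W(q) = -12 + q² + 10*q (W(q) = (q² + 7*q) + (-4 + q)*3 = (q² + 7*q) + (-12 + 3*q) = -12 + q² + 10*q)
(W(8) - 126)² = ((-12 + 8² + 10*8) - 126)² = ((-12 + 64 + 80) - 126)² = (132 - 126)² = 6² = 36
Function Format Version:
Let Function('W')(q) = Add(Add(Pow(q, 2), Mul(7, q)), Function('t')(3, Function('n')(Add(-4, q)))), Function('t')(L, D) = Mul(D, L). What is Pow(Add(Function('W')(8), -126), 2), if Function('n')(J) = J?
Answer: 36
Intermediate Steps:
Function('W')(q) = Add(-12, Pow(q, 2), Mul(10, q)) (Function('W')(q) = Add(Add(Pow(q, 2), Mul(7, q)), Mul(Add(-4, q), 3)) = Add(Add(Pow(q, 2), Mul(7, q)), Add(-12, Mul(3, q))) = Add(-12, Pow(q, 2), Mul(10, q)))
Pow(Add(Function('W')(8), -126), 2) = Pow(Add(Add(-12, Pow(8, 2), Mul(10, 8)), -126), 2) = Pow(Add(Add(-12, 64, 80), -126), 2) = Pow(Add(132, -126), 2) = Pow(6, 2) = 36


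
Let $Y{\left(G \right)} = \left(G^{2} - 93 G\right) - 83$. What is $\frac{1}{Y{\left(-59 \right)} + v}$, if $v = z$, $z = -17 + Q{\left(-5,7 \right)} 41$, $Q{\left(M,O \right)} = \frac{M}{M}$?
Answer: $\frac{1}{8909} \approx 0.00011225$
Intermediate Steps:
$Q{\left(M,O \right)} = 1$
$Y{\left(G \right)} = -83 + G^{2} - 93 G$
$z = 24$ ($z = -17 + 1 \cdot 41 = -17 + 41 = 24$)
$v = 24$
$\frac{1}{Y{\left(-59 \right)} + v} = \frac{1}{\left(-83 + \left(-59\right)^{2} - -5487\right) + 24} = \frac{1}{\left(-83 + 3481 + 5487\right) + 24} = \frac{1}{8885 + 24} = \frac{1}{8909}$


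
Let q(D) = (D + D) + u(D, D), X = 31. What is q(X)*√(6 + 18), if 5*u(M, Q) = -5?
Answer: 122*√6 ≈ 298.84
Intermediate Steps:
u(M, Q) = -1 (u(M, Q) = (⅕)*(-5) = -1)
q(D) = -1 + 2*D (q(D) = (D + D) - 1 = 2*D - 1 = -1 + 2*D)
q(X)*√(6 + 18) = (-1 + 2*31)*√(6 + 18) = (-1 + 62)*√24 = 61*(2*√6) = 122*√6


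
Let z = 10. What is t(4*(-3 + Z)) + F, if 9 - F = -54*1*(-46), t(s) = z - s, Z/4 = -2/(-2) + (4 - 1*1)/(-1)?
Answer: -2421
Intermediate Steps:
Z = -8 (Z = 4*(-2/(-2) + (4 - 1*1)/(-1)) = 4*(-2*(-1/2) + (4 - 1)*(-1)) = 4*(1 + 3*(-1)) = 4*(1 - 3) = 4*(-2) = -8)
t(s) = 10 - s
F = -2475 (F = 9 - (-54*1)*(-46) = 9 - (-54)*(-46) = 9 - 1*2484 = 9 - 2484 = -2475)
t(4*(-3 + Z)) + F = (10 - 4*(-3 - 8)) - 2475 = (10 - 4*(-11)) - 2475 = (10 - 1*(-44)) - 2475 = (10 + 44) - 2475 = 54 - 2475 = -2421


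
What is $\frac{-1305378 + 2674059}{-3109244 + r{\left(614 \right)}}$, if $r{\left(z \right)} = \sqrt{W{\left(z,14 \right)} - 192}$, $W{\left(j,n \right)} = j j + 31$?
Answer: $- \frac{4255563187164}{9667397874701} - \frac{1368681 \sqrt{376835}}{9667397874701} \approx -0.44028$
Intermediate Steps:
$W{\left(j,n \right)} = 31 + j^{2}$ ($W{\left(j,n \right)} = j^{2} + 31 = 31 + j^{2}$)
$r{\left(z \right)} = \sqrt{-161 + z^{2}}$ ($r{\left(z \right)} = \sqrt{\left(31 + z^{2}\right) - 192} = \sqrt{-161 + z^{2}}$)
$\frac{-1305378 + 2674059}{-3109244 + r{\left(614 \right)}} = \frac{-1305378 + 2674059}{-3109244 + \sqrt{-161 + 614^{2}}} = \frac{1368681}{-3109244 + \sqrt{-161 + 376996}} = \frac{1368681}{-3109244 + \sqrt{376835}}$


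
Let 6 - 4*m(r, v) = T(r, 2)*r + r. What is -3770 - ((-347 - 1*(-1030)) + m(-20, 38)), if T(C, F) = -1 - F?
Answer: -8889/2 ≈ -4444.5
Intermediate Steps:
m(r, v) = 3/2 + r/2 (m(r, v) = 3/2 - ((-1 - 1*2)*r + r)/4 = 3/2 - ((-1 - 2)*r + r)/4 = 3/2 - (-3*r + r)/4 = 3/2 - (-1)*r/2 = 3/2 + r/2)
-3770 - ((-347 - 1*(-1030)) + m(-20, 38)) = -3770 - ((-347 - 1*(-1030)) + (3/2 + (½)*(-20))) = -3770 - ((-347 + 1030) + (3/2 - 10)) = -3770 - (683 - 17/2) = -3770 - 1*1349/2 = -3770 - 1349/2 = -8889/2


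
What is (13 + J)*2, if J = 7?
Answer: 40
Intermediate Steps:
(13 + J)*2 = (13 + 7)*2 = 20*2 = 40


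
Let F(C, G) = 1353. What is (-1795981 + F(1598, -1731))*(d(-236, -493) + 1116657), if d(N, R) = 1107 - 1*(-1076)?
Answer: -2007901591520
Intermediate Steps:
d(N, R) = 2183 (d(N, R) = 1107 + 1076 = 2183)
(-1795981 + F(1598, -1731))*(d(-236, -493) + 1116657) = (-1795981 + 1353)*(2183 + 1116657) = -1794628*1118840 = -2007901591520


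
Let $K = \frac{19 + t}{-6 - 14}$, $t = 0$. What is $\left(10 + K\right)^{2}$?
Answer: $\frac{32761}{400} \approx 81.902$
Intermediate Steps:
$K = - \frac{19}{20}$ ($K = \frac{19 + 0}{-6 - 14} = \frac{19}{-20} = 19 \left(- \frac{1}{20}\right) = - \frac{19}{20} \approx -0.95$)
$\left(10 + K\right)^{2} = \left(10 - \frac{19}{20}\right)^{2} = \left(\frac{181}{20}\right)^{2} = \frac{32761}{400}$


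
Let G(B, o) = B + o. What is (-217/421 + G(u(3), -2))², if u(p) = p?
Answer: 41616/177241 ≈ 0.23480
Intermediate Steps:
(-217/421 + G(u(3), -2))² = (-217/421 + (3 - 2))² = (-217*1/421 + 1)² = (-217/421 + 1)² = (204/421)² = 41616/177241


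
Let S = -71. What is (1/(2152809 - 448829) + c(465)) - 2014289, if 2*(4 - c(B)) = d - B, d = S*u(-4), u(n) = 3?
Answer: -3431723705079/1703980 ≈ -2.0139e+6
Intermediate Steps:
d = -213 (d = -71*3 = -213)
c(B) = 221/2 + B/2 (c(B) = 4 - (-213 - B)/2 = 4 + (213/2 + B/2) = 221/2 + B/2)
(1/(2152809 - 448829) + c(465)) - 2014289 = (1/(2152809 - 448829) + (221/2 + (1/2)*465)) - 2014289 = (1/1703980 + (221/2 + 465/2)) - 2014289 = (1/1703980 + 343) - 2014289 = 584465141/1703980 - 2014289 = -3431723705079/1703980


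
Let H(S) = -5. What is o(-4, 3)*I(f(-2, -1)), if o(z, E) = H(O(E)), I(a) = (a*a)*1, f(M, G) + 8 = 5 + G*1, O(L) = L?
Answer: -80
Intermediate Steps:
f(M, G) = -3 + G (f(M, G) = -8 + (5 + G*1) = -8 + (5 + G) = -3 + G)
I(a) = a**2 (I(a) = a**2*1 = a**2)
o(z, E) = -5
o(-4, 3)*I(f(-2, -1)) = -5*(-3 - 1)**2 = -5*(-4)**2 = -5*16 = -80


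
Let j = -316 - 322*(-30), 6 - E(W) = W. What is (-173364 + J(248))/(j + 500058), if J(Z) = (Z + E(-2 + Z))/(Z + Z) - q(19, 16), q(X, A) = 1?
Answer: -10748629/31582924 ≈ -0.34033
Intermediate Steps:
E(W) = 6 - W
J(Z) = -1 + 4/Z (J(Z) = (Z + (6 - (-2 + Z)))/(Z + Z) - 1*1 = (Z + (6 + (2 - Z)))/((2*Z)) - 1 = (Z + (8 - Z))*(1/(2*Z)) - 1 = 8*(1/(2*Z)) - 1 = 4/Z - 1 = -1 + 4/Z)
j = 9344 (j = -316 + 9660 = 9344)
(-173364 + J(248))/(j + 500058) = (-173364 + (4 - 1*248)/248)/(9344 + 500058) = (-173364 + (4 - 248)/248)/509402 = (-173364 + (1/248)*(-244))*(1/509402) = (-173364 - 61/62)*(1/509402) = -10748629/62*1/509402 = -10748629/31582924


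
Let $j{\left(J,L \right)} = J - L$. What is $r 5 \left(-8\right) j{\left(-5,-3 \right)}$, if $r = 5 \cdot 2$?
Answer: $800$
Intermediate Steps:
$r = 10$
$r 5 \left(-8\right) j{\left(-5,-3 \right)} = 10 \cdot 5 \left(-8\right) \left(-5 - -3\right) = 10 \left(-40\right) \left(-5 + 3\right) = \left(-400\right) \left(-2\right) = 800$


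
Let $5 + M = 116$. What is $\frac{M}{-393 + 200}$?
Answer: $- \frac{111}{193} \approx -0.57513$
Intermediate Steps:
$M = 111$ ($M = -5 + 116 = 111$)
$\frac{M}{-393 + 200} = \frac{111}{-393 + 200} = \frac{111}{-193} = 111 \left(- \frac{1}{193}\right) = - \frac{111}{193}$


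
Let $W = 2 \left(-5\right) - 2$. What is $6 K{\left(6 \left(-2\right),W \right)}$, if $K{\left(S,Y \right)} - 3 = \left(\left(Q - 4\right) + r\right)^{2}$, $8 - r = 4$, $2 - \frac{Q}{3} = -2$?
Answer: $882$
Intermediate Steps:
$Q = 12$ ($Q = 6 - -6 = 6 + 6 = 12$)
$r = 4$ ($r = 8 - 4 = 4$)
$W = -12$ ($W = -10 - 2 = -12$)
$K{\left(S,Y \right)} = 147$ ($K{\left(S,Y \right)} = 3 + \left(\left(12 - 4\right) + 4\right)^{2} = 3 + \left(8 + 4\right)^{2} = 3 + 12^{2} = 3 + 144 = 147$)
$6 K{\left(6 \left(-2\right),W \right)} = 6 \cdot 147 = 882$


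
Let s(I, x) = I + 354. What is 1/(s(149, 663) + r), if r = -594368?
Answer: -1/593865 ≈ -1.6839e-6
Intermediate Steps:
s(I, x) = 354 + I
1/(s(149, 663) + r) = 1/((354 + 149) - 594368) = 1/(503 - 594368) = 1/(-593865) = -1/593865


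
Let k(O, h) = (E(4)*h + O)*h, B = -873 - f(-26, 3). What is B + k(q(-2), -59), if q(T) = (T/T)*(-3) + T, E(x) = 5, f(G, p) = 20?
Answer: 16807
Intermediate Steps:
B = -893 (B = -873 - 1*20 = -873 - 20 = -893)
q(T) = -3 + T (q(T) = 1*(-3) + T = -3 + T)
k(O, h) = h*(O + 5*h) (k(O, h) = (5*h + O)*h = (O + 5*h)*h = h*(O + 5*h))
B + k(q(-2), -59) = -893 - 59*((-3 - 2) + 5*(-59)) = -893 - 59*(-5 - 295) = -893 - 59*(-300) = -893 + 17700 = 16807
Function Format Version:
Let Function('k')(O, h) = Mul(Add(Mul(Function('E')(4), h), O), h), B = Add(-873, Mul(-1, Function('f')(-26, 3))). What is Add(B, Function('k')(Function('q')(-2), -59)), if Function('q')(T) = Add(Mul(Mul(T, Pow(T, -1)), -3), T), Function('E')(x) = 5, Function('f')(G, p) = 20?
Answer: 16807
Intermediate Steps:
B = -893 (B = Add(-873, Mul(-1, 20)) = Add(-873, -20) = -893)
Function('q')(T) = Add(-3, T) (Function('q')(T) = Add(Mul(1, -3), T) = Add(-3, T))
Function('k')(O, h) = Mul(h, Add(O, Mul(5, h))) (Function('k')(O, h) = Mul(Add(Mul(5, h), O), h) = Mul(Add(O, Mul(5, h)), h) = Mul(h, Add(O, Mul(5, h))))
Add(B, Function('k')(Function('q')(-2), -59)) = Add(-893, Mul(-59, Add(Add(-3, -2), Mul(5, -59)))) = Add(-893, Mul(-59, Add(-5, -295))) = Add(-893, Mul(-59, -300)) = Add(-893, 17700) = 16807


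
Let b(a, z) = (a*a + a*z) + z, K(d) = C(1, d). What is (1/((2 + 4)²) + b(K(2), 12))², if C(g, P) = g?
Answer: 811801/1296 ≈ 626.39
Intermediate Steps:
K(d) = 1
b(a, z) = z + a² + a*z (b(a, z) = (a² + a*z) + z = z + a² + a*z)
(1/((2 + 4)²) + b(K(2), 12))² = (1/((2 + 4)²) + (12 + 1² + 1*12))² = (1/(6²) + (12 + 1 + 12))² = (1/36 + 25)² = (901/36)² = 811801/1296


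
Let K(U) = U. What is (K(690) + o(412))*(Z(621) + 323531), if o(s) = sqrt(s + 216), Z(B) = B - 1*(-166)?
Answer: 223779420 + 648636*sqrt(157) ≈ 2.3191e+8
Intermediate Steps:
Z(B) = 166 + B (Z(B) = B + 166 = 166 + B)
o(s) = sqrt(216 + s)
(K(690) + o(412))*(Z(621) + 323531) = (690 + sqrt(216 + 412))*((166 + 621) + 323531) = (690 + sqrt(628))*(787 + 323531) = (690 + 2*sqrt(157))*324318 = 223779420 + 648636*sqrt(157)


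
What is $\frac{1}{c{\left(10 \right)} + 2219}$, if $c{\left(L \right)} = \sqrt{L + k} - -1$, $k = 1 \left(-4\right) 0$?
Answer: $\frac{222}{492839} - \frac{\sqrt{10}}{4928390} \approx 0.00044981$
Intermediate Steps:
$k = 0$ ($k = \left(-4\right) 0 = 0$)
$c{\left(L \right)} = 1 + \sqrt{L}$ ($c{\left(L \right)} = \sqrt{L + 0} - -1 = \sqrt{L} + 1 = 1 + \sqrt{L}$)
$\frac{1}{c{\left(10 \right)} + 2219} = \frac{1}{\left(1 + \sqrt{10}\right) + 2219} = \frac{1}{2220 + \sqrt{10}}$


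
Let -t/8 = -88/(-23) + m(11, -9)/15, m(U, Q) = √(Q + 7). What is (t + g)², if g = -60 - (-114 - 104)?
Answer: 1931534788/119025 - 9376*I*√2/69 ≈ 16228.0 - 192.17*I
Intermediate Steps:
m(U, Q) = √(7 + Q)
t = -704/23 - 8*I*√2/15 (t = -8*(-88/(-23) + √(7 - 9)/15) = -8*(-88*(-1/23) + √(-2)*(1/15)) = -8*(88/23 + (I*√2)*(1/15)) = -8*(88/23 + I*√2/15) = -704/23 - 8*I*√2/15 ≈ -30.609 - 0.75425*I)
g = 158 (g = -60 - 1*(-218) = -60 + 218 = 158)
(t + g)² = ((-704/23 - 8*I*√2/15) + 158)² = (2930/23 - 8*I*√2/15)²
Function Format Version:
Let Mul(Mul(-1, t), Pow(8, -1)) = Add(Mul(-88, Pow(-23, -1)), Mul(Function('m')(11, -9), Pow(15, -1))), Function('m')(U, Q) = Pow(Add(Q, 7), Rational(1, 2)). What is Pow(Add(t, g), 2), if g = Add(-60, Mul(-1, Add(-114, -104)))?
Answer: Add(Rational(1931534788, 119025), Mul(Rational(-9376, 69), I, Pow(2, Rational(1, 2)))) ≈ Add(16228., Mul(-192.17, I))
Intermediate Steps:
Function('m')(U, Q) = Pow(Add(7, Q), Rational(1, 2))
t = Add(Rational(-704, 23), Mul(Rational(-8, 15), I, Pow(2, Rational(1, 2)))) (t = Mul(-8, Add(Mul(-88, Pow(-23, -1)), Mul(Pow(Add(7, -9), Rational(1, 2)), Pow(15, -1)))) = Mul(-8, Add(Mul(-88, Rational(-1, 23)), Mul(Pow(-2, Rational(1, 2)), Rational(1, 15)))) = Mul(-8, Add(Rational(88, 23), Mul(Mul(I, Pow(2, Rational(1, 2))), Rational(1, 15)))) = Mul(-8, Add(Rational(88, 23), Mul(Rational(1, 15), I, Pow(2, Rational(1, 2))))) = Add(Rational(-704, 23), Mul(Rational(-8, 15), I, Pow(2, Rational(1, 2)))) ≈ Add(-30.609, Mul(-0.75425, I)))
g = 158 (g = Add(-60, Mul(-1, -218)) = Add(-60, 218) = 158)
Pow(Add(t, g), 2) = Pow(Add(Add(Rational(-704, 23), Mul(Rational(-8, 15), I, Pow(2, Rational(1, 2)))), 158), 2) = Pow(Add(Rational(2930, 23), Mul(Rational(-8, 15), I, Pow(2, Rational(1, 2)))), 2)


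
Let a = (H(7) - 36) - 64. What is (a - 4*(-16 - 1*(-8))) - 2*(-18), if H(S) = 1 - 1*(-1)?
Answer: -30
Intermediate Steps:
H(S) = 2 (H(S) = 1 + 1 = 2)
a = -98 (a = (2 - 36) - 64 = -34 - 64 = -98)
(a - 4*(-16 - 1*(-8))) - 2*(-18) = (-98 - 4*(-16 - 1*(-8))) - 2*(-18) = (-98 - 4*(-16 + 8)) + 36 = (-98 - 4*(-8)) + 36 = (-98 + 32) + 36 = -66 + 36 = -30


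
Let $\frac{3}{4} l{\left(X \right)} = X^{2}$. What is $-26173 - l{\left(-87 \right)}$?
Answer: $-36265$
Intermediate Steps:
$l{\left(X \right)} = \frac{4 X^{2}}{3}$
$-26173 - l{\left(-87 \right)} = -26173 - \frac{4 \left(-87\right)^{2}}{3} = -26173 - \frac{4}{3} \cdot 7569 = -26173 - 10092 = -36265$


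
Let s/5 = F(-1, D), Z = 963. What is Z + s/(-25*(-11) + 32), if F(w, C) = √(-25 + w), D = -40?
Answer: 963 + 5*I*√26/307 ≈ 963.0 + 0.083046*I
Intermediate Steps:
s = 5*I*√26 (s = 5*√(-25 - 1) = 5*√(-26) = 5*(I*√26) = 5*I*√26 ≈ 25.495*I)
Z + s/(-25*(-11) + 32) = 963 + (5*I*√26)/(-25*(-11) + 32) = 963 + (5*I*√26)/(275 + 32) = 963 + (5*I*√26)/307 = 963 + (5*I*√26)*(1/307) = 963 + 5*I*√26/307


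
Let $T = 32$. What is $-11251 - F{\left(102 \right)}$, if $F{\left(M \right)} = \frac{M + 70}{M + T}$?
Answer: $- \frac{753903}{67} \approx -11252.0$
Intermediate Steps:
$F{\left(M \right)} = \frac{70 + M}{32 + M}$ ($F{\left(M \right)} = \frac{M + 70}{M + 32} = \frac{70 + M}{32 + M}$)
$-11251 - F{\left(102 \right)} = -11251 - \frac{70 + 102}{32 + 102} = -11251 - \frac{1}{134} \cdot 172 = -11251 - \frac{86}{67} = - \frac{753903}{67}$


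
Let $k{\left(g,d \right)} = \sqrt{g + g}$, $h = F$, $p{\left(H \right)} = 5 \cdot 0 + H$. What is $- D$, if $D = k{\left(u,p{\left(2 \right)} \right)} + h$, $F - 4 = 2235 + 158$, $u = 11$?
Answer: $-2397 - \sqrt{22} \approx -2401.7$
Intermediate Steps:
$p{\left(H \right)} = H$ ($p{\left(H \right)} = 0 + H = H$)
$F = 2397$ ($F = 4 + \left(2235 + 158\right) = 4 + 2393 = 2397$)
$h = 2397$
$k{\left(g,d \right)} = \sqrt{2} \sqrt{g}$ ($k{\left(g,d \right)} = \sqrt{2 g} = \sqrt{2} \sqrt{g}$)
$D = 2397 + \sqrt{22}$ ($D = \sqrt{2} \sqrt{11} + 2397 = \sqrt{22} + 2397 = 2397 + \sqrt{22} \approx 2401.7$)
$- D = - (2397 + \sqrt{22}) = -2397 - \sqrt{22}$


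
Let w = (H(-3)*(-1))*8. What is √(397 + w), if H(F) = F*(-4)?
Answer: √301 ≈ 17.349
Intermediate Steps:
H(F) = -4*F
w = -96 (w = (-4*(-3)*(-1))*8 = (12*(-1))*8 = -12*8 = -96)
√(397 + w) = √(397 - 96) = √301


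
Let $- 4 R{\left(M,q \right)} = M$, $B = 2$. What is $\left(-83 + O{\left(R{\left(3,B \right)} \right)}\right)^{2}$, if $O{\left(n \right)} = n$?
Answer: $\frac{112225}{16} \approx 7014.1$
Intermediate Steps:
$R{\left(M,q \right)} = - \frac{M}{4}$
$\left(-83 + O{\left(R{\left(3,B \right)} \right)}\right)^{2} = \left(-83 - \frac{3}{4}\right)^{2} = \left(- \frac{335}{4}\right)^{2} = \frac{112225}{16}$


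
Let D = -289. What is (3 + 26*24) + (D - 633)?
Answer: -295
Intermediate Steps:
(3 + 26*24) + (D - 633) = (3 + 26*24) + (-289 - 633) = (3 + 624) - 922 = 627 - 922 = -295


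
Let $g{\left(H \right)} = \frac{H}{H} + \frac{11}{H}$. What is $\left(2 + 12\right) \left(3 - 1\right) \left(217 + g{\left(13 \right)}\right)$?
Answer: $\frac{79660}{13} \approx 6127.7$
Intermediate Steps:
$g{\left(H \right)} = 1 + \frac{11}{H}$
$\left(2 + 12\right) \left(3 - 1\right) \left(217 + g{\left(13 \right)}\right) = \left(2 + 12\right) \left(3 - 1\right) \left(217 + \frac{11 + 13}{13}\right) = 14 \cdot 2 \left(217 + \frac{1}{13} \cdot 24\right) = 28 \left(217 + \frac{24}{13}\right) = 28 \cdot \frac{2845}{13} = \frac{79660}{13}$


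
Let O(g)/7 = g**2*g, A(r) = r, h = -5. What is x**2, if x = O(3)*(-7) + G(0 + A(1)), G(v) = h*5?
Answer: 1817104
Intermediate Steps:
G(v) = -25 (G(v) = -5*5 = -25)
O(g) = 7*g**3 (O(g) = 7*(g**2*g) = 7*g**3)
x = -1348 (x = (7*3**3)*(-7) - 25 = (7*27)*(-7) - 25 = 189*(-7) - 25 = -1323 - 25 = -1348)
x**2 = (-1348)**2 = 1817104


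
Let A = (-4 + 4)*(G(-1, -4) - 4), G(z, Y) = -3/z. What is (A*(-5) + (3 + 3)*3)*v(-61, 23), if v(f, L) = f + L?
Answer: -684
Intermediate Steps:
A = 0 (A = (-4 + 4)*(-3/(-1) - 4) = 0*(-3*(-1) - 4) = 0*(3 - 4) = 0*(-1) = 0)
v(f, L) = L + f
(A*(-5) + (3 + 3)*3)*v(-61, 23) = (0*(-5) + (3 + 3)*3)*(23 - 61) = (0 + 6*3)*(-38) = (0 + 18)*(-38) = 18*(-38) = -684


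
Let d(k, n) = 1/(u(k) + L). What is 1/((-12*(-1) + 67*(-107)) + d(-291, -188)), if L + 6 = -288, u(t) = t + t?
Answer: -876/6269533 ≈ -0.00013972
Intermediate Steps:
u(t) = 2*t
L = -294 (L = -6 - 288 = -294)
d(k, n) = 1/(-294 + 2*k) (d(k, n) = 1/(2*k - 294) = 1/(-294 + 2*k))
1/((-12*(-1) + 67*(-107)) + d(-291, -188)) = 1/((-12*(-1) + 67*(-107)) + 1/(2*(-147 - 291))) = 1/((12 - 7169) + (½)/(-438)) = 1/(-7157 + (½)*(-1/438)) = 1/(-7157 - 1/876) = 1/(-6269533/876) = -876/6269533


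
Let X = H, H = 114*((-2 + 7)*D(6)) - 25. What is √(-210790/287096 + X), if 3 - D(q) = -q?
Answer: 3*√2921629034735/71774 ≈ 71.444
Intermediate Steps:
D(q) = 3 + q (D(q) = 3 - (-1)*q = 3 + q)
H = 5105 (H = 114*((-2 + 7)*(3 + 6)) - 25 = 114*(5*9) - 25 = 114*45 - 25 = 5130 - 25 = 5105)
X = 5105
√(-210790/287096 + X) = √(-210790/287096 + 5105) = √(-210790*1/287096 + 5105) = √(-105395/143548 + 5105) = √(732707145/143548) = 3*√2921629034735/71774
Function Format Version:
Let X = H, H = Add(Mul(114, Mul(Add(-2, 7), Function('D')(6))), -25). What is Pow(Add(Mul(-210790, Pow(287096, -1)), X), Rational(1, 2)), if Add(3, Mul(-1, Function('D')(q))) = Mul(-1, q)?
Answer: Mul(Rational(3, 71774), Pow(2921629034735, Rational(1, 2))) ≈ 71.444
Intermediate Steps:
Function('D')(q) = Add(3, q) (Function('D')(q) = Add(3, Mul(-1, Mul(-1, q))) = Add(3, q))
H = 5105 (H = Add(Mul(114, Mul(Add(-2, 7), Add(3, 6))), -25) = Add(Mul(114, Mul(5, 9)), -25) = Add(Mul(114, 45), -25) = Add(5130, -25) = 5105)
X = 5105
Pow(Add(Mul(-210790, Pow(287096, -1)), X), Rational(1, 2)) = Pow(Add(Mul(-210790, Pow(287096, -1)), 5105), Rational(1, 2)) = Pow(Add(Mul(-210790, Rational(1, 287096)), 5105), Rational(1, 2)) = Pow(Add(Rational(-105395, 143548), 5105), Rational(1, 2)) = Pow(Rational(732707145, 143548), Rational(1, 2)) = Mul(Rational(3, 71774), Pow(2921629034735, Rational(1, 2)))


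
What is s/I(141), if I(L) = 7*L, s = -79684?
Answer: -79684/987 ≈ -80.734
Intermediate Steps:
s/I(141) = -79684/(7*141) = -79684/987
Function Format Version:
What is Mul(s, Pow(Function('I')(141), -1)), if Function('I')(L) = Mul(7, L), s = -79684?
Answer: Rational(-79684, 987) ≈ -80.734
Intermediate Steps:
Mul(s, Pow(Function('I')(141), -1)) = Mul(-79684, Pow(Mul(7, 141), -1)) = Mul(-79684, Pow(987, -1)) = Mul(-79684, Rational(1, 987)) = Rational(-79684, 987)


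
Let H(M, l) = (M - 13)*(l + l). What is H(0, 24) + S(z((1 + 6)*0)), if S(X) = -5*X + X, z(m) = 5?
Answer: -644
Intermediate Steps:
H(M, l) = 2*l*(-13 + M) (H(M, l) = (-13 + M)*(2*l) = 2*l*(-13 + M))
S(X) = -4*X
H(0, 24) + S(z((1 + 6)*0)) = 2*24*(-13 + 0) - 4*5 = 2*24*(-13) - 20 = -624 - 20 = -644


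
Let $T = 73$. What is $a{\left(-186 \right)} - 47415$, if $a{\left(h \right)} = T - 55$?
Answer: $-47397$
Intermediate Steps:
$a{\left(h \right)} = 18$ ($a{\left(h \right)} = 73 - 55 = 18$)
$a{\left(-186 \right)} - 47415 = 18 - 47415 = -47397$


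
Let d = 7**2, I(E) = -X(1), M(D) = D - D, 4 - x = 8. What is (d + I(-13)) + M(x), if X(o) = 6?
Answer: 43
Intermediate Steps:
x = -4 (x = 4 - 1*8 = 4 - 8 = -4)
M(D) = 0
I(E) = -6 (I(E) = -1*6 = -6)
d = 49
(d + I(-13)) + M(x) = (49 - 6) + 0 = 43 + 0 = 43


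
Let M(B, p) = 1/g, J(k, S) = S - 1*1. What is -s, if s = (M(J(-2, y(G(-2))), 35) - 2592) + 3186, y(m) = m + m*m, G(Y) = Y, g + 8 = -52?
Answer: -35639/60 ≈ -593.98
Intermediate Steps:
g = -60 (g = -8 - 52 = -60)
y(m) = m + m²
J(k, S) = -1 + S (J(k, S) = S - 1 = -1 + S)
M(B, p) = -1/60 (M(B, p) = 1/(-60) = -1/60)
s = 35639/60 (s = (-1/60 - 2592) + 3186 = -155521/60 + 3186 = 35639/60 ≈ 593.98)
-s = -1*35639/60 = -35639/60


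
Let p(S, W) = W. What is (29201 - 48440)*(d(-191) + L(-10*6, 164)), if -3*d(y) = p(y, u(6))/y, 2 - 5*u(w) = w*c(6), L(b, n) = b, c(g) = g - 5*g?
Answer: 1101458402/955 ≈ 1.1534e+6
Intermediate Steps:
c(g) = -4*g
u(w) = 2/5 + 24*w/5 (u(w) = 2/5 - w*(-4*6)/5 = 2/5 - w*(-24)/5 = 2/5 - (-24)*w/5 = 2/5 + 24*w/5)
d(y) = -146/(15*y) (d(y) = -(2/5 + (24/5)*6)/(3*y) = -(2/5 + 144/5)/(3*y) = -146/(15*y))
(29201 - 48440)*(d(-191) + L(-10*6, 164)) = (29201 - 48440)*(-146/15/(-191) - 10*6) = -19239*(-146/15*(-1/191) - 60) = -19239*(146/2865 - 60) = -19239*(-171754/2865) = 1101458402/955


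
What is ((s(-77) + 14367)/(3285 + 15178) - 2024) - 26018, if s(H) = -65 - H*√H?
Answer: -517725144/18463 + 77*I*√77/18463 ≈ -28041.0 + 0.036596*I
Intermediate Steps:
s(H) = -65 - H^(3/2)
((s(-77) + 14367)/(3285 + 15178) - 2024) - 26018 = (((-65 - (-77)^(3/2)) + 14367)/(3285 + 15178) - 2024) - 26018 = (((-65 - (-77)*I*√77) + 14367)/18463 - 2024) - 26018 = (((-65 + 77*I*√77) + 14367)*(1/18463) - 2024) - 26018 = ((14302 + 77*I*√77)*(1/18463) - 2024) - 26018 = ((14302/18463 + 77*I*√77/18463) - 2024) - 26018 = (-37354810/18463 + 77*I*√77/18463) - 26018 = -517725144/18463 + 77*I*√77/18463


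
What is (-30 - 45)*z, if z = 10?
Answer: -750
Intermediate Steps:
(-30 - 45)*z = (-30 - 45)*10 = -75*10 = -750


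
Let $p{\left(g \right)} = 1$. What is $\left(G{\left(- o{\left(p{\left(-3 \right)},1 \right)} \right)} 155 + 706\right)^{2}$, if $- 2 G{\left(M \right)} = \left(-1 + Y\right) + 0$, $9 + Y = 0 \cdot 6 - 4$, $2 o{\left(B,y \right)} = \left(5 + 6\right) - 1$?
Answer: $3207681$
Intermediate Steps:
$o{\left(B,y \right)} = 5$ ($o{\left(B,y \right)} = \frac{\left(5 + 6\right) - 1}{2} = \frac{11 - 1}{2} = \frac{1}{2} \cdot 10 = 5$)
$Y = -13$ ($Y = -9 + \left(0 \cdot 6 - 4\right) = -9 + \left(0 - 4\right) = -9 - 4 = -13$)
$G{\left(M \right)} = 7$ ($G{\left(M \right)} = - \frac{\left(-1 - 13\right) + 0}{2} = - \frac{-14 + 0}{2} = \left(- \frac{1}{2}\right) \left(-14\right) = 7$)
$\left(G{\left(- o{\left(p{\left(-3 \right)},1 \right)} \right)} 155 + 706\right)^{2} = \left(7 \cdot 155 + 706\right)^{2} = \left(1085 + 706\right)^{2} = 1791^{2} = 3207681$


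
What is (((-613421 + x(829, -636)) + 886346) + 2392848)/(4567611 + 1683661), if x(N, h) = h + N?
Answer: 1332983/3125636 ≈ 0.42647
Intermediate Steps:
x(N, h) = N + h
(((-613421 + x(829, -636)) + 886346) + 2392848)/(4567611 + 1683661) = (((-613421 + (829 - 636)) + 886346) + 2392848)/(4567611 + 1683661) = (((-613421 + 193) + 886346) + 2392848)/6251272 = ((-613228 + 886346) + 2392848)*(1/6251272) = (273118 + 2392848)*(1/6251272) = 2665966*(1/6251272) = 1332983/3125636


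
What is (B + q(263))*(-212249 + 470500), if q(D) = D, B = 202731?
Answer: 52423403494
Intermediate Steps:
(B + q(263))*(-212249 + 470500) = (202731 + 263)*(-212249 + 470500) = 202994*258251 = 52423403494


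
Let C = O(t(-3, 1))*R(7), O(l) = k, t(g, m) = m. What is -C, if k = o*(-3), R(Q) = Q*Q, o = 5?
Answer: 735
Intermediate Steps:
R(Q) = Q**2
k = -15 (k = 5*(-3) = -15)
O(l) = -15
C = -735 (C = -15*7**2 = -15*49 = -735)
-C = -1*(-735) = 735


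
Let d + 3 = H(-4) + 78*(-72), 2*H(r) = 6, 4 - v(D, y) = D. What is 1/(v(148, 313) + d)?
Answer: -1/5760 ≈ -0.00017361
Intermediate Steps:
v(D, y) = 4 - D
H(r) = 3 (H(r) = (½)*6 = 3)
d = -5616 (d = -3 + (3 + 78*(-72)) = -3 + (3 - 5616) = -3 - 5613 = -5616)
1/(v(148, 313) + d) = 1/((4 - 1*148) - 5616) = 1/((4 - 148) - 5616) = 1/(-144 - 5616) = 1/(-5760) = -1/5760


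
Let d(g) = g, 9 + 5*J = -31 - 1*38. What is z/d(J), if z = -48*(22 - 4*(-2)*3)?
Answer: 1840/13 ≈ 141.54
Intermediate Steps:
J = -78/5 (J = -9/5 + (-31 - 1*38)/5 = -9/5 + (-31 - 38)/5 = -9/5 + (⅕)*(-69) = -9/5 - 69/5 = -78/5 ≈ -15.600)
z = -2208 (z = -48*(22 + 8*3) = -48*(22 + 24) = -48*46 = -2208)
z/d(J) = -2208/(-78/5) = -2208*(-5/78) = 1840/13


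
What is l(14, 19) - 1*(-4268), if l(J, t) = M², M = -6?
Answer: 4304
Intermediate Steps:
l(J, t) = 36 (l(J, t) = (-6)² = 36)
l(14, 19) - 1*(-4268) = 36 - 1*(-4268) = 36 + 4268 = 4304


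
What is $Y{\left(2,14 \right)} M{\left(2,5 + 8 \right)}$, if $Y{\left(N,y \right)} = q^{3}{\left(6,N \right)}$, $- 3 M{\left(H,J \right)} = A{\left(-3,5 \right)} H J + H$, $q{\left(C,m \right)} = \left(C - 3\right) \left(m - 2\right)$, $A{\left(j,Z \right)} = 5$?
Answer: $0$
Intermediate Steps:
$q{\left(C,m \right)} = \left(-3 + C\right) \left(-2 + m\right)$
$M{\left(H,J \right)} = - \frac{H}{3} - \frac{5 H J}{3}$ ($M{\left(H,J \right)} = - \frac{5 H J + H}{3} = - \frac{H + 5 H J}{3} = - \frac{H}{3} - \frac{5 H J}{3}$)
$Y{\left(N,y \right)} = \left(-6 + 3 N\right)^{3}$ ($Y{\left(N,y \right)} = \left(6 - 3 N - 12 + 6 N\right)^{3} = \left(-6 + 3 N\right)^{3}$)
$Y{\left(2,14 \right)} M{\left(2,5 + 8 \right)} = 27 \left(-2 + 2\right)^{3} \left(\left(- \frac{1}{3}\right) 2 \left(1 + 5 \left(5 + 8\right)\right)\right) = 27 \cdot 0^{3} \left(\left(- \frac{1}{3}\right) 2 \left(1 + 5 \cdot 13\right)\right) = 27 \cdot 0 \left(\left(- \frac{1}{3}\right) 2 \left(1 + 65\right)\right) = 0 \left(\left(- \frac{1}{3}\right) 2 \cdot 66\right) = 0 \left(-44\right) = 0$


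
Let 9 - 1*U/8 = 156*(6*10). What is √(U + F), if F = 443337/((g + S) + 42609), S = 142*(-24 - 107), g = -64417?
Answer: I*√13575221430330/13470 ≈ 273.53*I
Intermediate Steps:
S = -18602 (S = 142*(-131) = -18602)
F = -147779/13470 (F = 443337/((-64417 - 18602) + 42609) = 443337/(-83019 + 42609) = 443337/(-40410) = 443337*(-1/40410) = -147779/13470 ≈ -10.971)
U = -74808 (U = 72 - 1248*6*10 = 72 - 1248*60 = 72 - 8*9360 = 72 - 74880 = -74808)
√(U + F) = √(-74808 - 147779/13470) = √(-1007811539/13470) = I*√13575221430330/13470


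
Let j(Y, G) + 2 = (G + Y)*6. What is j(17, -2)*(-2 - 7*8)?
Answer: -5104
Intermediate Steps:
j(Y, G) = -2 + 6*G + 6*Y (j(Y, G) = -2 + (G + Y)*6 = -2 + (6*G + 6*Y) = -2 + 6*G + 6*Y)
j(17, -2)*(-2 - 7*8) = (-2 + 6*(-2) + 6*17)*(-2 - 7*8) = (-2 - 12 + 102)*(-2 - 56) = 88*(-58) = -5104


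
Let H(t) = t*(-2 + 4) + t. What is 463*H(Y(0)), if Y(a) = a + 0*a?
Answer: 0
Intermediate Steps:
Y(a) = a (Y(a) = a + 0 = a)
H(t) = 3*t (H(t) = t*2 + t = 2*t + t = 3*t)
463*H(Y(0)) = 463*(3*0) = 463*0 = 0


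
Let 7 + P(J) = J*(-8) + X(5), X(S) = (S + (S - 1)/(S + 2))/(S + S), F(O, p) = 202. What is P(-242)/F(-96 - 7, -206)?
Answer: 135069/14140 ≈ 9.5523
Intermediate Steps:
X(S) = (S + (-1 + S)/(2 + S))/(2*S) (X(S) = (S + (-1 + S)/(2 + S))/((2*S)) = (S + (-1 + S)/(2 + S))*(1/(2*S)) = (S + (-1 + S)/(2 + S))/(2*S))
P(J) = -451/70 - 8*J (P(J) = -7 + (J*(-8) + (½)*(-1 + 5² + 3*5)/(5*(2 + 5))) = -7 + (-8*J + (½)*(⅕)*(-1 + 25 + 15)/7) = -7 + (-8*J + (½)*(⅕)*(⅐)*39) = -7 + (-8*J + 39/70) = -7 + (39/70 - 8*J) = -451/70 - 8*J)
P(-242)/F(-96 - 7, -206) = (-451/70 - 8*(-242))/202 = (-451/70 + 1936)*(1/202) = (135069/70)*(1/202) = 135069/14140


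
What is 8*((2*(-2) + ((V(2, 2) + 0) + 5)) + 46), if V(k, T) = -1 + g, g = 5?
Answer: 408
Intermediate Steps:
V(k, T) = 4 (V(k, T) = -1 + 5 = 4)
8*((2*(-2) + ((V(2, 2) + 0) + 5)) + 46) = 8*((2*(-2) + ((4 + 0) + 5)) + 46) = 8*((-4 + (4 + 5)) + 46) = 8*((-4 + 9) + 46) = 8*(5 + 46) = 8*51 = 408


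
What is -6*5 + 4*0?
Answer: -30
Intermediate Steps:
-6*5 + 4*0 = -30 + 0 = -30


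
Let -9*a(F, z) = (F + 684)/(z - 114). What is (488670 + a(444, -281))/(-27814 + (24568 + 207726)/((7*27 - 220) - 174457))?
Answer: -50520760497544/2875664104155 ≈ -17.568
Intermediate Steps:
a(F, z) = -(684 + F)/(9*(-114 + z)) (a(F, z) = -(F + 684)/(9*(z - 114)) = -(684 + F)/(9*(-114 + z)))
(488670 + a(444, -281))/(-27814 + (24568 + 207726)/((7*27 - 220) - 174457)) = (488670 + (-684 - 1*444)/(9*(-114 - 281)))/(-27814 + (24568 + 207726)/((7*27 - 220) - 174457)) = (488670 + (⅑)*(-684 - 444)/(-395))/(-27814 + 232294/((189 - 220) - 174457)) = (488670 + (⅑)*(-1/395)*(-1128))/(-27814 + 232294/(-31 - 174457)) = (488670 + 376/1185)/(-27814 + 232294/(-174488)) = 579074326/(1185*(-27814 + 232294*(-1/174488))) = 579074326/(1185*(-27814 - 116147/87244)) = 579074326/(1185*(-2426720763/87244)) = (579074326/1185)*(-87244/2426720763) = -50520760497544/2875664104155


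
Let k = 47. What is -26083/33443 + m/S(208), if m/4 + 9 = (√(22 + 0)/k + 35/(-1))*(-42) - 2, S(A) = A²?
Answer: -233320391/361719488 - 21*√22/254176 ≈ -0.64542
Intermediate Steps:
m = 5836 - 168*√22/47 (m = -36 + 4*((√(22 + 0)/47 + 35/(-1))*(-42) - 2) = -36 + 4*((√22*(1/47) + 35*(-1))*(-42) - 2) = -36 + 4*((√22/47 - 35)*(-42) - 2) = -36 + 4*((-35 + √22/47)*(-42) - 2) = -36 + 4*((1470 - 42*√22/47) - 2) = -36 + 4*(1468 - 42*√22/47) = -36 + (5872 - 168*√22/47) = 5836 - 168*√22/47 ≈ 5819.2)
-26083/33443 + m/S(208) = -26083/33443 + (5836 - 168*√22/47)/(208²) = -26083*1/33443 + (5836 - 168*√22/47)/43264 = -26083/33443 + (5836 - 168*√22/47)*(1/43264) = -26083/33443 + (1459/10816 - 21*√22/254176) = -233320391/361719488 - 21*√22/254176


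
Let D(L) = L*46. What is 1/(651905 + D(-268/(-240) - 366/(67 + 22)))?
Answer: 2670/1740218419 ≈ 1.5343e-6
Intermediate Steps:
D(L) = 46*L
1/(651905 + D(-268/(-240) - 366/(67 + 22))) = 1/(651905 + 46*(-268/(-240) - 366/(67 + 22))) = 1/(651905 + 46*(-268*(-1/240) - 366/89)) = 1/(651905 + 46*(67/60 - 366*1/89)) = 1/(651905 + 46*(67/60 - 366/89)) = 1/(651905 + 46*(-15997/5340)) = 1/(651905 - 367931/2670) = 1/(1740218419/2670) = 2670/1740218419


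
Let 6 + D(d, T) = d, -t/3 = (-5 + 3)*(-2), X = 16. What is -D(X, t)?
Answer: -10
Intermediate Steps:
t = -12 (t = -3*(-5 + 3)*(-2) = -(-6)*(-2) = -3*4 = -12)
D(d, T) = -6 + d
-D(X, t) = -(-6 + 16) = -1*10 = -10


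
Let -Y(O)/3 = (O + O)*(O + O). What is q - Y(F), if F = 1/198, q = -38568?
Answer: -126001655/3267 ≈ -38568.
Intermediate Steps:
F = 1/198 ≈ 0.0050505
Y(O) = -12*O² (Y(O) = -3*(O + O)*(O + O) = -3*2*O*2*O = -12*O²)
q - Y(F) = -38568 - (-12)*(1/198)² = -38568 - (-12)/39204 = -38568 - 1*(-1/3267) = -38568 + 1/3267 = -126001655/3267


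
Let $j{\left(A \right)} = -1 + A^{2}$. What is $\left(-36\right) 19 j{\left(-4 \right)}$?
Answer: $-10260$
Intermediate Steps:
$\left(-36\right) 19 j{\left(-4 \right)} = \left(-36\right) 19 \left(-1 + \left(-4\right)^{2}\right) = - 684 \left(-1 + 16\right) = \left(-684\right) 15 = -10260$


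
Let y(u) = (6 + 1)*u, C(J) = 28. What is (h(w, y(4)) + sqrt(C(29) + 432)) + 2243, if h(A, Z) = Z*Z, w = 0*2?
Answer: 3027 + 2*sqrt(115) ≈ 3048.4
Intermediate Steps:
y(u) = 7*u
w = 0
h(A, Z) = Z**2
(h(w, y(4)) + sqrt(C(29) + 432)) + 2243 = ((7*4)**2 + sqrt(28 + 432)) + 2243 = (28**2 + sqrt(460)) + 2243 = (784 + 2*sqrt(115)) + 2243 = 3027 + 2*sqrt(115)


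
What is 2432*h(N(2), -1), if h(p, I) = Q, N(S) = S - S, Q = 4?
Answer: 9728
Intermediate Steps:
N(S) = 0
h(p, I) = 4
2432*h(N(2), -1) = 2432*4 = 9728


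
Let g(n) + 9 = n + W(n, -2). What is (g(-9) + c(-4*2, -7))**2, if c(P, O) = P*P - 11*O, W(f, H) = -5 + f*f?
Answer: 39601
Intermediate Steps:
W(f, H) = -5 + f**2
g(n) = -14 + n + n**2 (g(n) = -9 + (n + (-5 + n**2)) = -9 + (-5 + n + n**2) = -14 + n + n**2)
c(P, O) = P**2 - 11*O
(g(-9) + c(-4*2, -7))**2 = ((-14 - 9 + (-9)**2) + ((-4*2)**2 - 11*(-7)))**2 = ((-14 - 9 + 81) + ((-8)**2 + 77))**2 = (58 + (64 + 77))**2 = (58 + 141)**2 = 199**2 = 39601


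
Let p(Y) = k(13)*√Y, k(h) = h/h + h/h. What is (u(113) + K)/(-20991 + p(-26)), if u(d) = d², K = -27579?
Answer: 62175342/88124437 + 5924*I*√26/88124437 ≈ 0.70554 + 0.00034277*I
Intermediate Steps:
k(h) = 2 (k(h) = 1 + 1 = 2)
p(Y) = 2*√Y
(u(113) + K)/(-20991 + p(-26)) = (113² - 27579)/(-20991 + 2*√(-26)) = (12769 - 27579)/(-20991 + 2*(I*√26)) = -14810/(-20991 + 2*I*√26)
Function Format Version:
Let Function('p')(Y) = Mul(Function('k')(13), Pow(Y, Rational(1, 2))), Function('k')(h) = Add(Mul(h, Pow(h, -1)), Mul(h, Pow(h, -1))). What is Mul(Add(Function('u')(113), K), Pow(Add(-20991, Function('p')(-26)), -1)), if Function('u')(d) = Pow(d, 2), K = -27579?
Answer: Add(Rational(62175342, 88124437), Mul(Rational(5924, 88124437), I, Pow(26, Rational(1, 2)))) ≈ Add(0.70554, Mul(0.00034277, I))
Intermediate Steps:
Function('k')(h) = 2 (Function('k')(h) = Add(1, 1) = 2)
Function('p')(Y) = Mul(2, Pow(Y, Rational(1, 2)))
Mul(Add(Function('u')(113), K), Pow(Add(-20991, Function('p')(-26)), -1)) = Mul(Add(Pow(113, 2), -27579), Pow(Add(-20991, Mul(2, Pow(-26, Rational(1, 2)))), -1)) = Mul(Add(12769, -27579), Pow(Add(-20991, Mul(2, Mul(I, Pow(26, Rational(1, 2))))), -1)) = Mul(-14810, Pow(Add(-20991, Mul(2, I, Pow(26, Rational(1, 2)))), -1))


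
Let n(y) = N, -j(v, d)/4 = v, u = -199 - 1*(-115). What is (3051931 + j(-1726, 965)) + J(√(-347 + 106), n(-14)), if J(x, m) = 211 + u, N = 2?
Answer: 3058962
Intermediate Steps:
u = -84 (u = -199 + 115 = -84)
j(v, d) = -4*v
n(y) = 2
J(x, m) = 127 (J(x, m) = 211 - 84 = 127)
(3051931 + j(-1726, 965)) + J(√(-347 + 106), n(-14)) = (3051931 - 4*(-1726)) + 127 = (3051931 + 6904) + 127 = 3058835 + 127 = 3058962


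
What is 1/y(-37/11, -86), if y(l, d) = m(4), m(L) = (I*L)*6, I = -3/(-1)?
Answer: 1/72 ≈ 0.013889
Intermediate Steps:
I = 3 (I = -3*(-1) = 3)
m(L) = 18*L (m(L) = (3*L)*6 = 18*L)
y(l, d) = 72 (y(l, d) = 18*4 = 72)
1/y(-37/11, -86) = 1/72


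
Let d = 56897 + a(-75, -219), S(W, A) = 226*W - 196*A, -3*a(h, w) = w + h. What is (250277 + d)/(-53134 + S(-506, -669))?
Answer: -51212/6061 ≈ -8.4494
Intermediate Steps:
a(h, w) = -h/3 - w/3 (a(h, w) = -(w + h)/3 = -(h + w)/3 = -h/3 - w/3)
S(W, A) = -196*A + 226*W
d = 56995 (d = 56897 + (-⅓*(-75) - ⅓*(-219)) = 56897 + (25 + 73) = 56897 + 98 = 56995)
(250277 + d)/(-53134 + S(-506, -669)) = (250277 + 56995)/(-53134 + (-196*(-669) + 226*(-506))) = 307272/(-53134 + (131124 - 114356)) = 307272/(-53134 + 16768) = 307272/(-36366) = 307272*(-1/36366) = -51212/6061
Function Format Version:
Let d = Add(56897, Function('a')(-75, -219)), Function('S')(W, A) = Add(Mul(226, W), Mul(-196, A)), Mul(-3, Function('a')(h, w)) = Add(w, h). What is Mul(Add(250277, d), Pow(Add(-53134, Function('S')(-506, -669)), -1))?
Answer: Rational(-51212, 6061) ≈ -8.4494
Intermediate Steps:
Function('a')(h, w) = Add(Mul(Rational(-1, 3), h), Mul(Rational(-1, 3), w)) (Function('a')(h, w) = Mul(Rational(-1, 3), Add(w, h)) = Mul(Rational(-1, 3), Add(h, w)) = Add(Mul(Rational(-1, 3), h), Mul(Rational(-1, 3), w)))
Function('S')(W, A) = Add(Mul(-196, A), Mul(226, W))
d = 56995 (d = Add(56897, Add(Mul(Rational(-1, 3), -75), Mul(Rational(-1, 3), -219))) = Add(56897, Add(25, 73)) = Add(56897, 98) = 56995)
Mul(Add(250277, d), Pow(Add(-53134, Function('S')(-506, -669)), -1)) = Mul(Add(250277, 56995), Pow(Add(-53134, Add(Mul(-196, -669), Mul(226, -506))), -1)) = Mul(307272, Pow(Add(-53134, Add(131124, -114356)), -1)) = Mul(307272, Pow(Add(-53134, 16768), -1)) = Mul(307272, Pow(-36366, -1)) = Mul(307272, Rational(-1, 36366)) = Rational(-51212, 6061)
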